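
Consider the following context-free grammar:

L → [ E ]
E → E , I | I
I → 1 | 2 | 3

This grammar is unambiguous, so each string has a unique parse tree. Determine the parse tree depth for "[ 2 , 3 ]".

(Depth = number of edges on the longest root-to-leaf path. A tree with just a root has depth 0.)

4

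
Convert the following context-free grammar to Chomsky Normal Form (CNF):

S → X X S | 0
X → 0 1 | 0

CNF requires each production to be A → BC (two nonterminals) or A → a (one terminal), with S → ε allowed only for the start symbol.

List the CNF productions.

S → 0; T0 → 0; T1 → 1; X → 0; S → X X0; X0 → X S; X → T0 T1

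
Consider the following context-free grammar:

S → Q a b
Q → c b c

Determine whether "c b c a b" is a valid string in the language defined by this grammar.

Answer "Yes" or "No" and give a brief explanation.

Yes - a valid derivation exists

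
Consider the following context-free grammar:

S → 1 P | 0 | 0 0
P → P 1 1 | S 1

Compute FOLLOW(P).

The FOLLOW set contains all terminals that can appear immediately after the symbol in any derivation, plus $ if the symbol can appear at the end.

We compute FOLLOW(P) using the standard algorithm.
FOLLOW(S) starts with {$}.
FIRST(P) = {0, 1}
FIRST(S) = {0, 1}
FOLLOW(P) = {$, 1}
FOLLOW(S) = {$, 1}
Therefore, FOLLOW(P) = {$, 1}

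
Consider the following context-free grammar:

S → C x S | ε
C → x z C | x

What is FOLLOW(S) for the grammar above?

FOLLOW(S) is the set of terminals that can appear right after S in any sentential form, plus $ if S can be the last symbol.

We compute FOLLOW(S) using the standard algorithm.
FOLLOW(S) starts with {$}.
FIRST(C) = {x}
FIRST(S) = {x, ε}
FOLLOW(C) = {x}
FOLLOW(S) = {$}
Therefore, FOLLOW(S) = {$}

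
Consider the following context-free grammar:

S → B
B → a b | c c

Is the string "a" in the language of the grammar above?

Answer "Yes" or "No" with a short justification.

No - no valid derivation exists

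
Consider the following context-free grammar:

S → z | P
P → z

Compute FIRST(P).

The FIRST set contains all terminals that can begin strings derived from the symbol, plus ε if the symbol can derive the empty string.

We compute FIRST(P) using the standard algorithm.
FIRST(P) = {z}
FIRST(S) = {z}
Therefore, FIRST(P) = {z}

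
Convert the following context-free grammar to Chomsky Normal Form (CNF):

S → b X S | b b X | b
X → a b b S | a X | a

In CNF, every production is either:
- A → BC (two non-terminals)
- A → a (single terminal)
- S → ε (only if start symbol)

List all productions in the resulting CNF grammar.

TB → b; S → b; TA → a; X → a; S → TB X0; X0 → X S; S → TB X1; X1 → TB X; X → TA X2; X2 → TB X3; X3 → TB S; X → TA X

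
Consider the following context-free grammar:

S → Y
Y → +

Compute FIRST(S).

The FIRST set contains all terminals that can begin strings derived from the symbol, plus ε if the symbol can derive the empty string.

We compute FIRST(S) using the standard algorithm.
FIRST(S) = {+}
FIRST(Y) = {+}
Therefore, FIRST(S) = {+}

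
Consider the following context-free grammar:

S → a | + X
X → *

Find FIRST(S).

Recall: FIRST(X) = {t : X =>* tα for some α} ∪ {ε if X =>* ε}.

We compute FIRST(S) using the standard algorithm.
FIRST(S) = {+, a}
FIRST(X) = {*}
Therefore, FIRST(S) = {+, a}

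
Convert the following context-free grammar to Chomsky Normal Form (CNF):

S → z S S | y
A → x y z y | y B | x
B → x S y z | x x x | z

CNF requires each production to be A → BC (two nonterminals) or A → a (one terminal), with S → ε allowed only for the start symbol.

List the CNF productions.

TZ → z; S → y; TX → x; TY → y; A → x; B → z; S → TZ X0; X0 → S S; A → TX X1; X1 → TY X2; X2 → TZ TY; A → TY B; B → TX X3; X3 → S X4; X4 → TY TZ; B → TX X5; X5 → TX TX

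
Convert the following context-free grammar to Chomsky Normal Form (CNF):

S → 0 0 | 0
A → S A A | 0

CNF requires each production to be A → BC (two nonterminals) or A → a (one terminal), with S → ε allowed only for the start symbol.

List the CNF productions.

T0 → 0; S → 0; A → 0; S → T0 T0; A → S X0; X0 → A A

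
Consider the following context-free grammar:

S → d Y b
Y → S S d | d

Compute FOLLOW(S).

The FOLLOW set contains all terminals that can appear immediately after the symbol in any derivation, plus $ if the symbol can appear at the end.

We compute FOLLOW(S) using the standard algorithm.
FOLLOW(S) starts with {$}.
FIRST(S) = {d}
FIRST(Y) = {d}
FOLLOW(S) = {$, d}
FOLLOW(Y) = {b}
Therefore, FOLLOW(S) = {$, d}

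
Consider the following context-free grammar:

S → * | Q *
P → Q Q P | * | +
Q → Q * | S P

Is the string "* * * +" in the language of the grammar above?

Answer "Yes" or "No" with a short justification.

No - no valid derivation exists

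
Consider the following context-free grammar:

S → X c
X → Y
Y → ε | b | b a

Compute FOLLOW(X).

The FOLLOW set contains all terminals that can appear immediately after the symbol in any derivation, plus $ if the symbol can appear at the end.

We compute FOLLOW(X) using the standard algorithm.
FOLLOW(S) starts with {$}.
FIRST(S) = {b, c}
FIRST(X) = {b, ε}
FIRST(Y) = {b, ε}
FOLLOW(S) = {$}
FOLLOW(X) = {c}
FOLLOW(Y) = {c}
Therefore, FOLLOW(X) = {c}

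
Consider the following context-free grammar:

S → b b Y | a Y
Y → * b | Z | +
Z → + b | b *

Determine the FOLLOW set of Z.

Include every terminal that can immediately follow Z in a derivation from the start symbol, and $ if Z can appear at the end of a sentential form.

We compute FOLLOW(Z) using the standard algorithm.
FOLLOW(S) starts with {$}.
FIRST(S) = {a, b}
FIRST(Y) = {*, +, b}
FIRST(Z) = {+, b}
FOLLOW(S) = {$}
FOLLOW(Y) = {$}
FOLLOW(Z) = {$}
Therefore, FOLLOW(Z) = {$}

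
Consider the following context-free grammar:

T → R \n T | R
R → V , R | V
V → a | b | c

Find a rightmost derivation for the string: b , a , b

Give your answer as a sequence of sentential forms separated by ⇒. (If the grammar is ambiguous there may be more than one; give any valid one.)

T ⇒ R ⇒ V , R ⇒ V , V , R ⇒ V , V , V ⇒ V , V , b ⇒ V , a , b ⇒ b , a , b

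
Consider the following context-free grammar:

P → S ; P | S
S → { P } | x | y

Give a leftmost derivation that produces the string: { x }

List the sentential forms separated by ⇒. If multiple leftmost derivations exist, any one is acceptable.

P ⇒ S ⇒ { P } ⇒ { S } ⇒ { x }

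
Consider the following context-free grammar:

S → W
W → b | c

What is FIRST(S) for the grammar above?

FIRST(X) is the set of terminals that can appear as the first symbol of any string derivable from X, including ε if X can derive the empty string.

We compute FIRST(S) using the standard algorithm.
FIRST(S) = {b, c}
FIRST(W) = {b, c}
Therefore, FIRST(S) = {b, c}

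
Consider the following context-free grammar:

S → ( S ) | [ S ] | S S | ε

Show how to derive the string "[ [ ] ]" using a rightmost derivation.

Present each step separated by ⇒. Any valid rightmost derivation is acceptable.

S ⇒ [ S ] ⇒ [ [ S ] ] ⇒ [ [ ] ]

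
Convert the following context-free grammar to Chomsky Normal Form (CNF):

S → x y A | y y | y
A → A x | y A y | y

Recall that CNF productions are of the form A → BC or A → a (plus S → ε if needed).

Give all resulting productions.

TX → x; TY → y; S → y; A → y; S → TX X0; X0 → TY A; S → TY TY; A → A TX; A → TY X1; X1 → A TY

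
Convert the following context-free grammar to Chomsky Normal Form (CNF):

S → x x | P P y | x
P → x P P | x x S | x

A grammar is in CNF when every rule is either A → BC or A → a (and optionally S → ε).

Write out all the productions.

TX → x; TY → y; S → x; P → x; S → TX TX; S → P X0; X0 → P TY; P → TX X1; X1 → P P; P → TX X2; X2 → TX S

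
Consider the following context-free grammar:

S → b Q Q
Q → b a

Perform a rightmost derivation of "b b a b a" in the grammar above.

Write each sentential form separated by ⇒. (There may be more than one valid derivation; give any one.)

S ⇒ b Q Q ⇒ b Q b a ⇒ b b a b a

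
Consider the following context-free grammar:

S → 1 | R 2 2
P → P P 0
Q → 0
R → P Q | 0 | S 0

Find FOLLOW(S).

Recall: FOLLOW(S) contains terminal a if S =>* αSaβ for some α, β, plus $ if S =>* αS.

We compute FOLLOW(S) using the standard algorithm.
FOLLOW(S) starts with {$}.
FIRST(P) = {}
FIRST(Q) = {0}
FIRST(R) = {0, 1}
FIRST(S) = {0, 1}
FOLLOW(P) = {0}
FOLLOW(Q) = {2}
FOLLOW(R) = {2}
FOLLOW(S) = {$, 0}
Therefore, FOLLOW(S) = {$, 0}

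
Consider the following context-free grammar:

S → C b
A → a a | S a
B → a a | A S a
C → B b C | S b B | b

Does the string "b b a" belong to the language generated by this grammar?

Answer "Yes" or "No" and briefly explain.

No - no valid derivation exists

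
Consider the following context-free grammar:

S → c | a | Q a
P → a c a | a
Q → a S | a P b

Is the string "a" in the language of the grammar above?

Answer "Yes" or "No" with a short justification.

Yes - a valid derivation exists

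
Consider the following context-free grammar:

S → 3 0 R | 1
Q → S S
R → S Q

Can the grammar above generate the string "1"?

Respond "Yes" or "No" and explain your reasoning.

Yes - a valid derivation exists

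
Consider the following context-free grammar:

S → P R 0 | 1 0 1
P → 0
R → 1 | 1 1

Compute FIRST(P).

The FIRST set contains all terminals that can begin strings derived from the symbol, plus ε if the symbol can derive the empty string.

We compute FIRST(P) using the standard algorithm.
FIRST(P) = {0}
FIRST(R) = {1}
FIRST(S) = {0, 1}
Therefore, FIRST(P) = {0}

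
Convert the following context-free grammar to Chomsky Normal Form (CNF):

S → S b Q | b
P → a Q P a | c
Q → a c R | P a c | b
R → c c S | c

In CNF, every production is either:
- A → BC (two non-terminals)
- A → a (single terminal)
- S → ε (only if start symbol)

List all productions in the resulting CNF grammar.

TB → b; S → b; TA → a; P → c; TC → c; Q → b; R → c; S → S X0; X0 → TB Q; P → TA X1; X1 → Q X2; X2 → P TA; Q → TA X3; X3 → TC R; Q → P X4; X4 → TA TC; R → TC X5; X5 → TC S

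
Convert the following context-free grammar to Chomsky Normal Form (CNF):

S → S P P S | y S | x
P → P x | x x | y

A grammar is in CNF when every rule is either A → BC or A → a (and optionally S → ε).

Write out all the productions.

TY → y; S → x; TX → x; P → y; S → S X0; X0 → P X1; X1 → P S; S → TY S; P → P TX; P → TX TX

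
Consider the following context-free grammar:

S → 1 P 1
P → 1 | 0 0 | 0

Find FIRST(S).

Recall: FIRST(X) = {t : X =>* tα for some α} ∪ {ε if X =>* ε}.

We compute FIRST(S) using the standard algorithm.
FIRST(P) = {0, 1}
FIRST(S) = {1}
Therefore, FIRST(S) = {1}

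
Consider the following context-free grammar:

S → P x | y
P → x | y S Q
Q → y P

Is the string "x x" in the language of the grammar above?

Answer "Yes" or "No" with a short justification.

Yes - a valid derivation exists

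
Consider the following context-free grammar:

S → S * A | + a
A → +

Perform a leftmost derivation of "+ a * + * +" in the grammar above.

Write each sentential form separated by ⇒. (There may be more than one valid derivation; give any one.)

S ⇒ S * A ⇒ S * A * A ⇒ + a * A * A ⇒ + a * + * A ⇒ + a * + * +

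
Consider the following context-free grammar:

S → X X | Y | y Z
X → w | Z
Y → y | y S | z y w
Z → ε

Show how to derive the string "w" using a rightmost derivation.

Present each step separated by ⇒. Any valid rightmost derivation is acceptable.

S ⇒ X X ⇒ X w ⇒ Z w ⇒ w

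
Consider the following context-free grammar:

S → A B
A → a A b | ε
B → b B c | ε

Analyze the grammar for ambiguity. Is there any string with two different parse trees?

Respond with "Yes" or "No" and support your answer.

No - the grammar is unambiguous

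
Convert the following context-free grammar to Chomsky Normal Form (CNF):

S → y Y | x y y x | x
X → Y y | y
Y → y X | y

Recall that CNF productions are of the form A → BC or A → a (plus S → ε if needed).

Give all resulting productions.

TY → y; TX → x; S → x; X → y; Y → y; S → TY Y; S → TX X0; X0 → TY X1; X1 → TY TX; X → Y TY; Y → TY X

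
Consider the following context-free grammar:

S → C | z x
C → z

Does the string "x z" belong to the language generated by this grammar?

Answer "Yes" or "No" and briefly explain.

No - no valid derivation exists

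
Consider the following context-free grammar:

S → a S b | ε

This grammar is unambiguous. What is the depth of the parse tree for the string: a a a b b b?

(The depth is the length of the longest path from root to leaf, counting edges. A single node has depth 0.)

4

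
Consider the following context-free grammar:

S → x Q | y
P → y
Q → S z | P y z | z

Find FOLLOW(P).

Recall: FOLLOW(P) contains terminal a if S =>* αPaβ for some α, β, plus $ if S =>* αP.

We compute FOLLOW(P) using the standard algorithm.
FOLLOW(S) starts with {$}.
FIRST(P) = {y}
FIRST(Q) = {x, y, z}
FIRST(S) = {x, y}
FOLLOW(P) = {y}
FOLLOW(Q) = {$, z}
FOLLOW(S) = {$, z}
Therefore, FOLLOW(P) = {y}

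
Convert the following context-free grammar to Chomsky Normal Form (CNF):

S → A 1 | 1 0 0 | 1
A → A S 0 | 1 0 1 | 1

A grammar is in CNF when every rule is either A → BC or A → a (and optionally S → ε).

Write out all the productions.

T1 → 1; T0 → 0; S → 1; A → 1; S → A T1; S → T1 X0; X0 → T0 T0; A → A X1; X1 → S T0; A → T1 X2; X2 → T0 T1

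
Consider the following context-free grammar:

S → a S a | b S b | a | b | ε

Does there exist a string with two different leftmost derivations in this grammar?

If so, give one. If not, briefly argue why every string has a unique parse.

No - every string in the language has a unique leftmost derivation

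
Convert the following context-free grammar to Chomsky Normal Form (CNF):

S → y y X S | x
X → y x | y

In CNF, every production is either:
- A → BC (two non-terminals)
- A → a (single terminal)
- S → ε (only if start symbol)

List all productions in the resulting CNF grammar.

TY → y; S → x; TX → x; X → y; S → TY X0; X0 → TY X1; X1 → X S; X → TY TX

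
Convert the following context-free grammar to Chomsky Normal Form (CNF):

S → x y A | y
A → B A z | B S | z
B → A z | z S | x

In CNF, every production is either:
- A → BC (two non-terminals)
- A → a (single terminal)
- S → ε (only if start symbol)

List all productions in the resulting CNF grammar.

TX → x; TY → y; S → y; TZ → z; A → z; B → x; S → TX X0; X0 → TY A; A → B X1; X1 → A TZ; A → B S; B → A TZ; B → TZ S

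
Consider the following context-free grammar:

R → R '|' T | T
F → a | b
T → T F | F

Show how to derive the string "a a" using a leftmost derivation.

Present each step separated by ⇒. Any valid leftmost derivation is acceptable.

R ⇒ T ⇒ T F ⇒ F F ⇒ a F ⇒ a a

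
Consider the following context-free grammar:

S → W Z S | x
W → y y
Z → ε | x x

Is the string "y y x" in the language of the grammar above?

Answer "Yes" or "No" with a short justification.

Yes - a valid derivation exists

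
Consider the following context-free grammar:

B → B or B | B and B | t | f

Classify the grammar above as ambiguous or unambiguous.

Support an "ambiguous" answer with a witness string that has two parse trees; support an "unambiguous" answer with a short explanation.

Ambiguous - the string 'f and t and f or t and f' has two distinct parse trees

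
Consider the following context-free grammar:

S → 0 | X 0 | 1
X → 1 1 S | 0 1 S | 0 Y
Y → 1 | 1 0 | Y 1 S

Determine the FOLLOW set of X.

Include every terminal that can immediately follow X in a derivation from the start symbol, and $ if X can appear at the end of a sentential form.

We compute FOLLOW(X) using the standard algorithm.
FOLLOW(S) starts with {$}.
FIRST(S) = {0, 1}
FIRST(X) = {0, 1}
FIRST(Y) = {1}
FOLLOW(S) = {$, 0, 1}
FOLLOW(X) = {0}
FOLLOW(Y) = {0, 1}
Therefore, FOLLOW(X) = {0}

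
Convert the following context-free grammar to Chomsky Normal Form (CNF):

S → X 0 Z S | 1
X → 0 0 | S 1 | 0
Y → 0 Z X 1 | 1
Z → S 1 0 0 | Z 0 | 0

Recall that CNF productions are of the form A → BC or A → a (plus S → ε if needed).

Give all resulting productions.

T0 → 0; S → 1; T1 → 1; X → 0; Y → 1; Z → 0; S → X X0; X0 → T0 X1; X1 → Z S; X → T0 T0; X → S T1; Y → T0 X2; X2 → Z X3; X3 → X T1; Z → S X4; X4 → T1 X5; X5 → T0 T0; Z → Z T0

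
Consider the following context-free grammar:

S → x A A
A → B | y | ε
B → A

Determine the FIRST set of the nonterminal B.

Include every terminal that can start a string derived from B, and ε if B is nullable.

We compute FIRST(B) using the standard algorithm.
FIRST(A) = {y, ε}
FIRST(B) = {y, ε}
FIRST(S) = {x}
Therefore, FIRST(B) = {y, ε}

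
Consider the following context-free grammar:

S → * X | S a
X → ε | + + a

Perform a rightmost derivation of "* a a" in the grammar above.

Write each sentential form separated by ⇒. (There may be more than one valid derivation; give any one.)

S ⇒ S a ⇒ S a a ⇒ * X a a ⇒ * a a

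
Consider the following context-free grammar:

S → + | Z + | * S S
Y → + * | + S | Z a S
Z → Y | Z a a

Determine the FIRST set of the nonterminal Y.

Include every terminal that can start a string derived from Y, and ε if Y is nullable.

We compute FIRST(Y) using the standard algorithm.
FIRST(S) = {*, +}
FIRST(Y) = {+}
FIRST(Z) = {+}
Therefore, FIRST(Y) = {+}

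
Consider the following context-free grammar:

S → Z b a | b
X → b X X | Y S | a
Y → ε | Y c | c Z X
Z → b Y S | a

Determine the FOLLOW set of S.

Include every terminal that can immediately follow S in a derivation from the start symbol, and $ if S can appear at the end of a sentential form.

We compute FOLLOW(S) using the standard algorithm.
FOLLOW(S) starts with {$}.
FIRST(S) = {a, b}
FIRST(X) = {a, b, c}
FIRST(Y) = {c, ε}
FIRST(Z) = {a, b}
FOLLOW(S) = {$, a, b, c}
FOLLOW(X) = {a, b, c}
FOLLOW(Y) = {a, b, c}
FOLLOW(Z) = {a, b, c}
Therefore, FOLLOW(S) = {$, a, b, c}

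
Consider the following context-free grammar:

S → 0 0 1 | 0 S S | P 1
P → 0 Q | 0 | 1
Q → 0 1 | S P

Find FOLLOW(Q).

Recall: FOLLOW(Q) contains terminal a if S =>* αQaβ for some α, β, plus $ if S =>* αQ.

We compute FOLLOW(Q) using the standard algorithm.
FOLLOW(S) starts with {$}.
FIRST(P) = {0, 1}
FIRST(Q) = {0, 1}
FIRST(S) = {0, 1}
FOLLOW(P) = {1}
FOLLOW(Q) = {1}
FOLLOW(S) = {$, 0, 1}
Therefore, FOLLOW(Q) = {1}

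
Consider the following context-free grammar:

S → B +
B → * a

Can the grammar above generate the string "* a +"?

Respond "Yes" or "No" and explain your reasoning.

Yes - a valid derivation exists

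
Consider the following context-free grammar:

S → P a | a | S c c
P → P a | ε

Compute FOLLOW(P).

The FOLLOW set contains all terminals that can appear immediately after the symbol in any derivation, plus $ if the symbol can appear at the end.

We compute FOLLOW(P) using the standard algorithm.
FOLLOW(S) starts with {$}.
FIRST(P) = {a, ε}
FIRST(S) = {a}
FOLLOW(P) = {a}
FOLLOW(S) = {$, c}
Therefore, FOLLOW(P) = {a}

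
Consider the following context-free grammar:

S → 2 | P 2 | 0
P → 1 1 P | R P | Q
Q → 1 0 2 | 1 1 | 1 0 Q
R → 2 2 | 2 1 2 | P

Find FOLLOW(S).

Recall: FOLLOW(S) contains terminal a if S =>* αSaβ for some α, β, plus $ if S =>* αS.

We compute FOLLOW(S) using the standard algorithm.
FOLLOW(S) starts with {$}.
FIRST(P) = {1, 2}
FIRST(Q) = {1}
FIRST(R) = {1, 2}
FIRST(S) = {0, 1, 2}
FOLLOW(P) = {1, 2}
FOLLOW(Q) = {1, 2}
FOLLOW(R) = {1, 2}
FOLLOW(S) = {$}
Therefore, FOLLOW(S) = {$}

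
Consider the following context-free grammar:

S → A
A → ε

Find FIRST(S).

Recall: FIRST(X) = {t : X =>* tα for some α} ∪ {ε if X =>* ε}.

We compute FIRST(S) using the standard algorithm.
FIRST(A) = {ε}
FIRST(S) = {ε}
Therefore, FIRST(S) = {ε}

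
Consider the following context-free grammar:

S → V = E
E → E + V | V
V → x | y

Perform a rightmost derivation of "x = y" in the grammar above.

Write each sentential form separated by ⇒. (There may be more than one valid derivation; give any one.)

S ⇒ V = E ⇒ V = V ⇒ V = y ⇒ x = y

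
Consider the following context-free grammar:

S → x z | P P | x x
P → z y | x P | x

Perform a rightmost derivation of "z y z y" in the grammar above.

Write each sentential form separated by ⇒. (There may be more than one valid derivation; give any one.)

S ⇒ P P ⇒ P z y ⇒ z y z y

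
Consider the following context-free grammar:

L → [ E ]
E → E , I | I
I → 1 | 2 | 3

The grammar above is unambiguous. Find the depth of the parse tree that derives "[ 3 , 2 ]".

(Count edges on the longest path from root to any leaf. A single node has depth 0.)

4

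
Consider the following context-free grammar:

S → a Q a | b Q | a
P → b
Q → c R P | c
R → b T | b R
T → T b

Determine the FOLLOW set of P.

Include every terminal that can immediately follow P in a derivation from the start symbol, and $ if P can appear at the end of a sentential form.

We compute FOLLOW(P) using the standard algorithm.
FOLLOW(S) starts with {$}.
FIRST(P) = {b}
FIRST(Q) = {c}
FIRST(R) = {b}
FIRST(S) = {a, b}
FIRST(T) = {}
FOLLOW(P) = {$, a}
FOLLOW(Q) = {$, a}
FOLLOW(R) = {b}
FOLLOW(S) = {$}
FOLLOW(T) = {b}
Therefore, FOLLOW(P) = {$, a}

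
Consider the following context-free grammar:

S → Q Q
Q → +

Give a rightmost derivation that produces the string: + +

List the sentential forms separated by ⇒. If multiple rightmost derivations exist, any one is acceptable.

S ⇒ Q Q ⇒ Q + ⇒ + +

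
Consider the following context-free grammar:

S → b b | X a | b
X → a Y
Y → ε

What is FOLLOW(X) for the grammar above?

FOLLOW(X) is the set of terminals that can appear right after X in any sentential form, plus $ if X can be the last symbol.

We compute FOLLOW(X) using the standard algorithm.
FOLLOW(S) starts with {$}.
FIRST(S) = {a, b}
FIRST(X) = {a}
FIRST(Y) = {ε}
FOLLOW(S) = {$}
FOLLOW(X) = {a}
FOLLOW(Y) = {a}
Therefore, FOLLOW(X) = {a}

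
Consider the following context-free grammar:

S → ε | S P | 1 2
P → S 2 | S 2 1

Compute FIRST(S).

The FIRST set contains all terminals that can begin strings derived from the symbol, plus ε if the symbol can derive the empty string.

We compute FIRST(S) using the standard algorithm.
FIRST(P) = {1, 2}
FIRST(S) = {1, 2, ε}
Therefore, FIRST(S) = {1, 2, ε}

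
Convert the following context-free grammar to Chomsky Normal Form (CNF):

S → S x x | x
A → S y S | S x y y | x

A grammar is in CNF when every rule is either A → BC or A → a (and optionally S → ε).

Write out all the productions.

TX → x; S → x; TY → y; A → x; S → S X0; X0 → TX TX; A → S X1; X1 → TY S; A → S X2; X2 → TX X3; X3 → TY TY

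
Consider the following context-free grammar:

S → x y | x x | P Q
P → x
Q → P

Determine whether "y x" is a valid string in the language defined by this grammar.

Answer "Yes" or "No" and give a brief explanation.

No - no valid derivation exists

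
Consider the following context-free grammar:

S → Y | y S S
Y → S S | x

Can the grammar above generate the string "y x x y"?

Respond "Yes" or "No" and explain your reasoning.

No - no valid derivation exists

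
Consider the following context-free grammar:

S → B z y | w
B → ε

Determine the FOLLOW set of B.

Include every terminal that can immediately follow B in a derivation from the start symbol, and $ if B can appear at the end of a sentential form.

We compute FOLLOW(B) using the standard algorithm.
FOLLOW(S) starts with {$}.
FIRST(B) = {ε}
FIRST(S) = {w, z}
FOLLOW(B) = {z}
FOLLOW(S) = {$}
Therefore, FOLLOW(B) = {z}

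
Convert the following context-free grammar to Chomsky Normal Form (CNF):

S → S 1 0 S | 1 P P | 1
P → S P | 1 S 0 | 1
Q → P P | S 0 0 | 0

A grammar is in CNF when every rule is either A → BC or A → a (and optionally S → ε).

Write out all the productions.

T1 → 1; T0 → 0; S → 1; P → 1; Q → 0; S → S X0; X0 → T1 X1; X1 → T0 S; S → T1 X2; X2 → P P; P → S P; P → T1 X3; X3 → S T0; Q → P P; Q → S X4; X4 → T0 T0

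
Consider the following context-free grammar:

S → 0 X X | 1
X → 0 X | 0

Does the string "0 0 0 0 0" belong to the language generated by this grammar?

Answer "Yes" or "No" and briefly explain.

Yes - a valid derivation exists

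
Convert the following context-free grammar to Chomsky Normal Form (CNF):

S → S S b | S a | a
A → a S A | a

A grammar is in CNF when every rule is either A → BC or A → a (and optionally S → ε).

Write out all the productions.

TB → b; TA → a; S → a; A → a; S → S X0; X0 → S TB; S → S TA; A → TA X1; X1 → S A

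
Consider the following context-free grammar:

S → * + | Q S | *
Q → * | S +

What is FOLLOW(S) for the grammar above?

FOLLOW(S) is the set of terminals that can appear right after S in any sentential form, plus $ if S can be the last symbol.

We compute FOLLOW(S) using the standard algorithm.
FOLLOW(S) starts with {$}.
FIRST(Q) = {*}
FIRST(S) = {*}
FOLLOW(Q) = {*}
FOLLOW(S) = {$, +}
Therefore, FOLLOW(S) = {$, +}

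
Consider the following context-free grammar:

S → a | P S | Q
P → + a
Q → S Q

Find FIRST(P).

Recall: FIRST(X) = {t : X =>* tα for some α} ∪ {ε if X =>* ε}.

We compute FIRST(P) using the standard algorithm.
FIRST(P) = {+}
FIRST(Q) = {+, a}
FIRST(S) = {+, a}
Therefore, FIRST(P) = {+}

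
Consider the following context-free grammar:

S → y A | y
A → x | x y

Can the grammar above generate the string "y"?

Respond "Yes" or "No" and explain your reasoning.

Yes - a valid derivation exists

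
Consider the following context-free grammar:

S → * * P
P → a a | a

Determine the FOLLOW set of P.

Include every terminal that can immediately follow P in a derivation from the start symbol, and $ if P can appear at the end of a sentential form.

We compute FOLLOW(P) using the standard algorithm.
FOLLOW(S) starts with {$}.
FIRST(P) = {a}
FIRST(S) = {*}
FOLLOW(P) = {$}
FOLLOW(S) = {$}
Therefore, FOLLOW(P) = {$}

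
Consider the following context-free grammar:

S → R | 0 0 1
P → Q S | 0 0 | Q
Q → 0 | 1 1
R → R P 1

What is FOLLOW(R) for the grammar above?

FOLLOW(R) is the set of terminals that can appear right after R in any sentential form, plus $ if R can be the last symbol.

We compute FOLLOW(R) using the standard algorithm.
FOLLOW(S) starts with {$}.
FIRST(P) = {0, 1}
FIRST(Q) = {0, 1}
FIRST(R) = {}
FIRST(S) = {0}
FOLLOW(P) = {1}
FOLLOW(Q) = {0, 1}
FOLLOW(R) = {$, 0, 1}
FOLLOW(S) = {$, 1}
Therefore, FOLLOW(R) = {$, 0, 1}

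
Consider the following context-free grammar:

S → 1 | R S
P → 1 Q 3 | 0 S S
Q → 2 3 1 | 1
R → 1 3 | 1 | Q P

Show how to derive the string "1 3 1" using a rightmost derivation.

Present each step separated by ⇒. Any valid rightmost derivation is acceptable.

S ⇒ R S ⇒ R 1 ⇒ 1 3 1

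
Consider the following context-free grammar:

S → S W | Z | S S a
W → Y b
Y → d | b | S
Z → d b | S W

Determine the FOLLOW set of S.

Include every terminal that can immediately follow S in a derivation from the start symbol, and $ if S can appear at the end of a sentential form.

We compute FOLLOW(S) using the standard algorithm.
FOLLOW(S) starts with {$}.
FIRST(S) = {d}
FIRST(W) = {b, d}
FIRST(Y) = {b, d}
FIRST(Z) = {d}
FOLLOW(S) = {$, a, b, d}
FOLLOW(W) = {$, a, b, d}
FOLLOW(Y) = {b}
FOLLOW(Z) = {$, a, b, d}
Therefore, FOLLOW(S) = {$, a, b, d}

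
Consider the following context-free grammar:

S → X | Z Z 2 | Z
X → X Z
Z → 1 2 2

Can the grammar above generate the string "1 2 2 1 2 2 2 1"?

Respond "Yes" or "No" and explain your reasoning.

No - no valid derivation exists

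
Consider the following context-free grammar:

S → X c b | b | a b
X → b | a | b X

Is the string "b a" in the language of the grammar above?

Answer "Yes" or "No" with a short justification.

No - no valid derivation exists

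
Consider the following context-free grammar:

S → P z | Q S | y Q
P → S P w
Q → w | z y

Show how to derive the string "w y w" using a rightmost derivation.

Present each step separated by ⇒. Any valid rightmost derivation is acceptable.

S ⇒ Q S ⇒ Q y Q ⇒ Q y w ⇒ w y w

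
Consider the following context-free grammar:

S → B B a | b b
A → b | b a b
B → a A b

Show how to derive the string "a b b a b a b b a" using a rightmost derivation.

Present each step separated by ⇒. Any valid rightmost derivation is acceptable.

S ⇒ B B a ⇒ B a A b a ⇒ B a b a b b a ⇒ a A b a b a b b a ⇒ a b b a b a b b a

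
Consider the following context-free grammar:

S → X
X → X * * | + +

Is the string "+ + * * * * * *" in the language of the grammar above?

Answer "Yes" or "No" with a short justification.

Yes - a valid derivation exists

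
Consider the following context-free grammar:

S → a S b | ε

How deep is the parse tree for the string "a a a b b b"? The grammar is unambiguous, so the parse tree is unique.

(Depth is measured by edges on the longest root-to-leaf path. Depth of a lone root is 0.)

4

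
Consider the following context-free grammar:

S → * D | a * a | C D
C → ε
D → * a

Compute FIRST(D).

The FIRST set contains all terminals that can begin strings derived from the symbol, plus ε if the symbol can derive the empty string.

We compute FIRST(D) using the standard algorithm.
FIRST(C) = {ε}
FIRST(D) = {*}
FIRST(S) = {*, a}
Therefore, FIRST(D) = {*}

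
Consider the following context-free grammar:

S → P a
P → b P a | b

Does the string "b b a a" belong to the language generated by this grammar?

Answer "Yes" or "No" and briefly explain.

Yes - a valid derivation exists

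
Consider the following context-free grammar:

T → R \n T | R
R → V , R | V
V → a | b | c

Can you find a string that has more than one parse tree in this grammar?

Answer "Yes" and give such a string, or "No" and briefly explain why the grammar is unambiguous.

No - the grammar is unambiguous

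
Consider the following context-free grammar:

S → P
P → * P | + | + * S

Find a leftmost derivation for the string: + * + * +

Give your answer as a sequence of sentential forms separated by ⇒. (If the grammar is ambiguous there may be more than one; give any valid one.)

S ⇒ P ⇒ + * S ⇒ + * P ⇒ + * + * S ⇒ + * + * P ⇒ + * + * +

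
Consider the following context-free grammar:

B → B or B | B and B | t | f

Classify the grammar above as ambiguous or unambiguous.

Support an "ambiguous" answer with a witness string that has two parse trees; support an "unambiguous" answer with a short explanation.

Ambiguous - the string 't and f or t or f' has two distinct parse trees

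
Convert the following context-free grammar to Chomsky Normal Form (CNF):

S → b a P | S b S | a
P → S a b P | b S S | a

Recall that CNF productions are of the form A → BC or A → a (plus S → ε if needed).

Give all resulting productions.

TB → b; TA → a; S → a; P → a; S → TB X0; X0 → TA P; S → S X1; X1 → TB S; P → S X2; X2 → TA X3; X3 → TB P; P → TB X4; X4 → S S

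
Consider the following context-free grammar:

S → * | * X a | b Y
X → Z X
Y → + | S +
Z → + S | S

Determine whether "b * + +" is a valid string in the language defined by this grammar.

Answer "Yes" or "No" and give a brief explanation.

No - no valid derivation exists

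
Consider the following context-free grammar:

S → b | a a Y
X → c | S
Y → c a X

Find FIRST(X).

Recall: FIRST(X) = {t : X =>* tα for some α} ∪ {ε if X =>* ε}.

We compute FIRST(X) using the standard algorithm.
FIRST(S) = {a, b}
FIRST(X) = {a, b, c}
FIRST(Y) = {c}
Therefore, FIRST(X) = {a, b, c}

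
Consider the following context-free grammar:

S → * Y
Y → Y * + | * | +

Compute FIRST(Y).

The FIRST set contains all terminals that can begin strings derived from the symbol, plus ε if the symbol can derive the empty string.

We compute FIRST(Y) using the standard algorithm.
FIRST(S) = {*}
FIRST(Y) = {*, +}
Therefore, FIRST(Y) = {*, +}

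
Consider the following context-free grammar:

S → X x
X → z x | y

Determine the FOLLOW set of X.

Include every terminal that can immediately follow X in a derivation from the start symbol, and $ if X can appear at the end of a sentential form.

We compute FOLLOW(X) using the standard algorithm.
FOLLOW(S) starts with {$}.
FIRST(S) = {y, z}
FIRST(X) = {y, z}
FOLLOW(S) = {$}
FOLLOW(X) = {x}
Therefore, FOLLOW(X) = {x}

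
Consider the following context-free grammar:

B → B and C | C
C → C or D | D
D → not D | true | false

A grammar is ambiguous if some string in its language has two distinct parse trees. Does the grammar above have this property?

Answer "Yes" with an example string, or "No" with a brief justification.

No - the grammar is unambiguous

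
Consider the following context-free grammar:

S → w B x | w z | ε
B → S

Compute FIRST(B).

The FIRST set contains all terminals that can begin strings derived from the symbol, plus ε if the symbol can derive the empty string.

We compute FIRST(B) using the standard algorithm.
FIRST(B) = {w, ε}
FIRST(S) = {w, ε}
Therefore, FIRST(B) = {w, ε}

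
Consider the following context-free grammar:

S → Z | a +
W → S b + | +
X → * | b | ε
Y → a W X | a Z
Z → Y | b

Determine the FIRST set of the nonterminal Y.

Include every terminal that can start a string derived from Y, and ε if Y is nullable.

We compute FIRST(Y) using the standard algorithm.
FIRST(S) = {a, b}
FIRST(W) = {+, a, b}
FIRST(X) = {*, b, ε}
FIRST(Y) = {a}
FIRST(Z) = {a, b}
Therefore, FIRST(Y) = {a}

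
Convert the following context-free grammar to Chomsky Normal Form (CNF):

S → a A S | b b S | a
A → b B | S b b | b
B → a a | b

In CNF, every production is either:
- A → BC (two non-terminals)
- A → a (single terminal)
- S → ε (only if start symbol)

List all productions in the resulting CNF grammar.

TA → a; TB → b; S → a; A → b; B → b; S → TA X0; X0 → A S; S → TB X1; X1 → TB S; A → TB B; A → S X2; X2 → TB TB; B → TA TA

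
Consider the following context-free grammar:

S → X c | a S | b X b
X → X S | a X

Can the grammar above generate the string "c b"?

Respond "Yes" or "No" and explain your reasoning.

No - no valid derivation exists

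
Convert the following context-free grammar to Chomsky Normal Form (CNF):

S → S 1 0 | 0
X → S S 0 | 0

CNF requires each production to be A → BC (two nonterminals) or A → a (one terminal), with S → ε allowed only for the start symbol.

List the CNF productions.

T1 → 1; T0 → 0; S → 0; X → 0; S → S X0; X0 → T1 T0; X → S X1; X1 → S T0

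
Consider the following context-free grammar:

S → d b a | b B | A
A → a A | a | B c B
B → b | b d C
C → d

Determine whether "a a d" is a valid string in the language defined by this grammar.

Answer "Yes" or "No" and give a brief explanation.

No - no valid derivation exists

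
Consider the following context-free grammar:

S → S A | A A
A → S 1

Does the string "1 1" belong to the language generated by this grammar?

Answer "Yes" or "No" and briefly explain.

No - no valid derivation exists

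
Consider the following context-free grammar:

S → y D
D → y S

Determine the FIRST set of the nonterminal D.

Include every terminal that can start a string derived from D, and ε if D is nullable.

We compute FIRST(D) using the standard algorithm.
FIRST(D) = {y}
FIRST(S) = {y}
Therefore, FIRST(D) = {y}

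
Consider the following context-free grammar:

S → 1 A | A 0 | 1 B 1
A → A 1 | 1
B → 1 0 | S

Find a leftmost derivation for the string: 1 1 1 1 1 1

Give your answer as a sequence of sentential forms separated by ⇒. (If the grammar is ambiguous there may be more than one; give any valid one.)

S ⇒ 1 B 1 ⇒ 1 S 1 ⇒ 1 1 B 1 1 ⇒ 1 1 S 1 1 ⇒ 1 1 1 A 1 1 ⇒ 1 1 1 1 1 1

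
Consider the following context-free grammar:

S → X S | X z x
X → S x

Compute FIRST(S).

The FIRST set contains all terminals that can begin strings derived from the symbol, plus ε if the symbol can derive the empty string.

We compute FIRST(S) using the standard algorithm.
FIRST(S) = {}
FIRST(X) = {}
Therefore, FIRST(S) = {}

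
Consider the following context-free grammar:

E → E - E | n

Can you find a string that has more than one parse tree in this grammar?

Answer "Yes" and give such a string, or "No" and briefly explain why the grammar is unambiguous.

Yes - the string 'n - n - n' has two distinct parse trees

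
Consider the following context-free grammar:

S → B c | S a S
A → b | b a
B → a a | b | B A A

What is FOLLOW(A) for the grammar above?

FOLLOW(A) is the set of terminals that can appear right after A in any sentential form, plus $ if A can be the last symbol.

We compute FOLLOW(A) using the standard algorithm.
FOLLOW(S) starts with {$}.
FIRST(A) = {b}
FIRST(B) = {a, b}
FIRST(S) = {a, b}
FOLLOW(A) = {b, c}
FOLLOW(B) = {b, c}
FOLLOW(S) = {$, a}
Therefore, FOLLOW(A) = {b, c}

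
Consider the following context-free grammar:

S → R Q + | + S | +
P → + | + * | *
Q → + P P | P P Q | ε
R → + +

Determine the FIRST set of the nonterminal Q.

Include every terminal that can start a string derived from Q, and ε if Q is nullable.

We compute FIRST(Q) using the standard algorithm.
FIRST(P) = {*, +}
FIRST(Q) = {*, +, ε}
FIRST(R) = {+}
FIRST(S) = {+}
Therefore, FIRST(Q) = {*, +, ε}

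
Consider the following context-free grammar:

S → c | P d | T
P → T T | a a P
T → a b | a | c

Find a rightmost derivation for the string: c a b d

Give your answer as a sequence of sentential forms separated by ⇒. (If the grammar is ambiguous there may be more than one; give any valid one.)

S ⇒ P d ⇒ T T d ⇒ T a b d ⇒ c a b d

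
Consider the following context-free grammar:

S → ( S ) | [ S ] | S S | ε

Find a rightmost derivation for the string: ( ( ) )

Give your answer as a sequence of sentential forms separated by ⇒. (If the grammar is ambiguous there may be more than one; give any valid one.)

S ⇒ ( S ) ⇒ ( ( S ) ) ⇒ ( ( ) )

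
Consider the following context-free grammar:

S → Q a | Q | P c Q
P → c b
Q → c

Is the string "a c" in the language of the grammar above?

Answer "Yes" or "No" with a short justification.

No - no valid derivation exists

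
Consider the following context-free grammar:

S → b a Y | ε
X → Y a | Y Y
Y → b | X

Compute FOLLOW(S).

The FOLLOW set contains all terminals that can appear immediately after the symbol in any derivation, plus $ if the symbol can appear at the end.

We compute FOLLOW(S) using the standard algorithm.
FOLLOW(S) starts with {$}.
FIRST(S) = {b, ε}
FIRST(X) = {b}
FIRST(Y) = {b}
FOLLOW(S) = {$}
FOLLOW(X) = {$, a, b}
FOLLOW(Y) = {$, a, b}
Therefore, FOLLOW(S) = {$}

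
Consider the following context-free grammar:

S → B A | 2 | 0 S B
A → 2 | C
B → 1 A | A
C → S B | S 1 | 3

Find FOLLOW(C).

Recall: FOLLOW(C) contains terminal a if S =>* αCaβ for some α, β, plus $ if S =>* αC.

We compute FOLLOW(C) using the standard algorithm.
FOLLOW(S) starts with {$}.
FIRST(A) = {0, 1, 2, 3}
FIRST(B) = {0, 1, 2, 3}
FIRST(C) = {0, 1, 2, 3}
FIRST(S) = {0, 1, 2, 3}
FOLLOW(A) = {$, 0, 1, 2, 3}
FOLLOW(B) = {$, 0, 1, 2, 3}
FOLLOW(C) = {$, 0, 1, 2, 3}
FOLLOW(S) = {$, 0, 1, 2, 3}
Therefore, FOLLOW(C) = {$, 0, 1, 2, 3}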